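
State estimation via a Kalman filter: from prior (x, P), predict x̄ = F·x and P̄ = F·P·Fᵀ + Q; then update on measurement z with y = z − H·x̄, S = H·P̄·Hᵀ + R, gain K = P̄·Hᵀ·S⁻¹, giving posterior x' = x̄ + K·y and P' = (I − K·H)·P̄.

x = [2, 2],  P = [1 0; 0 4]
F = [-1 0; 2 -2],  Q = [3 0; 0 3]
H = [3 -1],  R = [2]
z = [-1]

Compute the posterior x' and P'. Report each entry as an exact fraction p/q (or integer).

x' = [-76/73, -145/73]
P' = [96/73 260/73; 260/73 838/73]

x̄ = F·x = [-2, 0]
P̄ = F·P·Fᵀ + Q = [4 -2; -2 23]
y = z − H·x̄ = [5]
S = H·P̄·Hᵀ + R = [73]
K = P̄·Hᵀ·S⁻¹ = [14/73; -29/73]
x' = x̄ + K·y = [-76/73, -145/73]
P' = (I − K·H)·P̄ = [96/73 260/73; 260/73 838/73]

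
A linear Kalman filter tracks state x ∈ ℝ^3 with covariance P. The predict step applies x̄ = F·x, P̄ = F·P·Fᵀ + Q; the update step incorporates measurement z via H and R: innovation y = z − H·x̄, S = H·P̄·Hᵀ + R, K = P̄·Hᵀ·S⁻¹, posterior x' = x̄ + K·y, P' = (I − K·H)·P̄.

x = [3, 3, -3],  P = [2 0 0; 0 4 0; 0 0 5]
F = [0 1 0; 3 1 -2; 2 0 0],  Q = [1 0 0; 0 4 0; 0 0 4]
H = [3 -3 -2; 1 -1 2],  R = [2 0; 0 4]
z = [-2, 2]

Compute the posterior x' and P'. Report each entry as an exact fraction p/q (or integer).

x' = [43502/13109, 44652/13109, 12594/13109]
P' = [65142/13109 64874/13109 348/13109; 64874/13109 69242/13109 -3324/13109; 348/13109 -3324/13109 7116/13109]

x̄ = F·x = [3, 18, 6]
P̄ = F·P·Fᵀ + Q = [5 4 0; 4 46 12; 0 12 12]
y = z − H·x̄ = [55, 5]
S = H·P̄·Hᵀ + R = [581 33; 33 47]
K = P̄·Hᵀ·S⁻¹ = [54/13109 241/13109; -3228/13109 -2754/13109; -1608/13109 4476/13109]
x' = x̄ + K·y = [43502/13109, 44652/13109, 12594/13109]
P' = (I − K·H)·P̄ = [65142/13109 64874/13109 348/13109; 64874/13109 69242/13109 -3324/13109; 348/13109 -3324/13109 7116/13109]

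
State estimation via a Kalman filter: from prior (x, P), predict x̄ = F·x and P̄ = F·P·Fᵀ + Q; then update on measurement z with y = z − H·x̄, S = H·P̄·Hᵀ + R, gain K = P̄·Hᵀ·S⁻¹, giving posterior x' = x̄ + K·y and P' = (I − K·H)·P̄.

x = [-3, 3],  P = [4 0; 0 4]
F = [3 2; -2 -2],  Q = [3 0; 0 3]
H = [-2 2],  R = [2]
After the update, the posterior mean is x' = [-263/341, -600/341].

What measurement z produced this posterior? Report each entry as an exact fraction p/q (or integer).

z = [-2]

x̄ = F·x = [-3, 0]
P̄ = F·P·Fᵀ + Q = [55 -40; -40 35]
S = H·P̄·Hᵀ + R = [682]
K = P̄·Hᵀ·S⁻¹ = [-95/341; 75/341]
x' − x̄ = [760/341, -600/341] = K·y
y = (KᵀK)⁻¹·Kᵀ·(x' − x̄) = [-8]
z = y + H·x̄ = [-8] + [6] = [-2]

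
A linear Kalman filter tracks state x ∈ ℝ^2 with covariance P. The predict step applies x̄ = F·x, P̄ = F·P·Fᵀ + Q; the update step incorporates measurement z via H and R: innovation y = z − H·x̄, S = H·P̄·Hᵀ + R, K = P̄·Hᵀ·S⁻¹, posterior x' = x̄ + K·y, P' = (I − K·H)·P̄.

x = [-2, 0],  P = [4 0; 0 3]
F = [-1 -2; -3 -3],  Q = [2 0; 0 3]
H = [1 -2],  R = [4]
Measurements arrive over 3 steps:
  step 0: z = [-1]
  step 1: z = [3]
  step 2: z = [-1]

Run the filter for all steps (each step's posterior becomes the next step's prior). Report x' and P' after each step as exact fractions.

step 0: x' = [-23/83, 39/83], P' = [612/83 348/83; 348/83 276/83]
step 1: x' = [-24137/17565, -12736/5855], P' = [93584/17565 18922/5855; 18922/5855 16923/5855]
step 2: x' = [4523337/2869357, 3952299/2869357], P' = [15321340/2869357 9294336/2869357; 9294336/2869357 8298228/2869357]

step 0: x̄ = F·x = [2, 6]
step 0: P̄ = F·P·Fᵀ + Q = [18 30; 30 66]
step 0: y = z − H·x̄ = [9]
step 0: S = H·P̄·Hᵀ + R = [166]
step 0: K = P̄·Hᵀ·S⁻¹ = [-21/83; -51/83]
step 0: x' = x̄ + K·y = [-23/83, 39/83]
step 0: P' = (I − K·H)·P̄ = [612/83 348/83; 348/83 276/83]
step 1: x̄ = F·x = [-55/83, -48/83]
step 1: P̄ = F·P·Fᵀ + Q = [3274/83 6624/83; 6624/83 14505/83]
step 1: y = z − H·x̄ = [208/83]
step 1: S = H·P̄·Hᵀ + R = [35130/83]
step 1: K = P̄·Hᵀ·S⁻¹ = [-4987/17565; -3731/5855]
step 1: x' = x̄ + K·y = [-24137/17565, -12736/5855]
step 1: P' = (I − K·H)·P̄ = [93584/17565 18922/5855; 18922/5855 16923/5855]
step 2: x̄ = F·x = [100553/17565, 12469/1171]
step 2: P̄ = F·P·Fᵀ + Q = [558854/17565 73084/1171; 73084/1171 158244/1171]
step 2: y = z − H·x̄ = [255952/17565]
step 2: S = H·P̄·Hᵀ + R = [5738714/17565]
step 2: K = P̄·Hᵀ·S⁻¹ = [-816833/2869357; -1825530/2869357]
step 2: x' = x̄ + K·y = [4523337/2869357, 3952299/2869357]
step 2: P' = (I − K·H)·P̄ = [15321340/2869357 9294336/2869357; 9294336/2869357 8298228/2869357]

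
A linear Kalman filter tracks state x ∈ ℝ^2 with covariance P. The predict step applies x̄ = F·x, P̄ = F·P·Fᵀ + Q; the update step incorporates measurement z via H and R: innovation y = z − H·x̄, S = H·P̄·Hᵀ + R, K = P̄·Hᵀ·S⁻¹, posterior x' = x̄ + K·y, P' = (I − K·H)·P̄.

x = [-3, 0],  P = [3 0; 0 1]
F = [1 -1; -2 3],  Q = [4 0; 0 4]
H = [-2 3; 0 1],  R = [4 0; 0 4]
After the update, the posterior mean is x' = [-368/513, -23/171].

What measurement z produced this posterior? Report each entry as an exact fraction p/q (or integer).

z = [1, -1]

x̄ = F·x = [-3, 6]
P̄ = F·P·Fᵀ + Q = [8 -9; -9 25]
S = H·P̄·Hᵀ + R = [369 93; 93 29]
K = P̄·Hᵀ·S⁻¹ = [-205/1026 113/342; 31/171 16/57]
x' − x̄ = [1171/513, -1049/171] = K·y
y = (KᵀK)⁻¹·Kᵀ·(x' − x̄) = [-23, -7]
z = y + H·x̄ = [-23, -7] + [24, 6] = [1, -1]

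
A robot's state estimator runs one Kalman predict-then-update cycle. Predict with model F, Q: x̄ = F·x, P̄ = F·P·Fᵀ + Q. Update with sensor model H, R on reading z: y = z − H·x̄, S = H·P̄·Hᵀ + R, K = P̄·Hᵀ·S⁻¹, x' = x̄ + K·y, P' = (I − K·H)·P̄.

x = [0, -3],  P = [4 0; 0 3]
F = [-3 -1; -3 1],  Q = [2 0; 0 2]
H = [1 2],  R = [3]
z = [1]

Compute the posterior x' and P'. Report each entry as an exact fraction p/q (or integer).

x̄ = F·x = [3, -3]
P̄ = F·P·Fᵀ + Q = [41 33; 33 41]
y = z − H·x̄ = [4]
S = H·P̄·Hᵀ + R = [340]
K = P̄·Hᵀ·S⁻¹ = [107/340; 23/68]
x' = x̄ + K·y = [362/85, -28/17]
P' = (I − K·H)·P̄ = [2491/340 -217/68; -217/68 143/68]

x' = [362/85, -28/17]
P' = [2491/340 -217/68; -217/68 143/68]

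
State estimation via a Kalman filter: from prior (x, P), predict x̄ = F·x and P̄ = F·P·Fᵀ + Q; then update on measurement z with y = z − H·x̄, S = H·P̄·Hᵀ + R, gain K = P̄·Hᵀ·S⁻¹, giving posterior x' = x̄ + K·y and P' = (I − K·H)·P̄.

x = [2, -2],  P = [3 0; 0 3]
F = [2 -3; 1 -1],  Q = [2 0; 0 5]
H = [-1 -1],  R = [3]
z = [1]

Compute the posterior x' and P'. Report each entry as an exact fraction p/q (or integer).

x' = [2/17, -10/17]
P' = [349/85 -181/85; -181/85 259/85]

x̄ = F·x = [10, 4]
P̄ = F·P·Fᵀ + Q = [41 15; 15 11]
y = z − H·x̄ = [15]
S = H·P̄·Hᵀ + R = [85]
K = P̄·Hᵀ·S⁻¹ = [-56/85; -26/85]
x' = x̄ + K·y = [2/17, -10/17]
P' = (I − K·H)·P̄ = [349/85 -181/85; -181/85 259/85]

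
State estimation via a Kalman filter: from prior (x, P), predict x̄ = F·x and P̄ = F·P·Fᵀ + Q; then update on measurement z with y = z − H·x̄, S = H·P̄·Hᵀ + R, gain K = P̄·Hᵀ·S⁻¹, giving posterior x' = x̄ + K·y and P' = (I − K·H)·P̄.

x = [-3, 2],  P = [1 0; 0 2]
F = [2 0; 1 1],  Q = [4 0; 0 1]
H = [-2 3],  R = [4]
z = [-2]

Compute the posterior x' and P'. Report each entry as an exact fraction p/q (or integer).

x' = [-89/24, -17/6]
P' = [71/12 11/3; 11/3 8/3]

x̄ = F·x = [-6, -1]
P̄ = F·P·Fᵀ + Q = [8 2; 2 4]
y = z − H·x̄ = [-11]
S = H·P̄·Hᵀ + R = [48]
K = P̄·Hᵀ·S⁻¹ = [-5/24; 1/6]
x' = x̄ + K·y = [-89/24, -17/6]
P' = (I − K·H)·P̄ = [71/12 11/3; 11/3 8/3]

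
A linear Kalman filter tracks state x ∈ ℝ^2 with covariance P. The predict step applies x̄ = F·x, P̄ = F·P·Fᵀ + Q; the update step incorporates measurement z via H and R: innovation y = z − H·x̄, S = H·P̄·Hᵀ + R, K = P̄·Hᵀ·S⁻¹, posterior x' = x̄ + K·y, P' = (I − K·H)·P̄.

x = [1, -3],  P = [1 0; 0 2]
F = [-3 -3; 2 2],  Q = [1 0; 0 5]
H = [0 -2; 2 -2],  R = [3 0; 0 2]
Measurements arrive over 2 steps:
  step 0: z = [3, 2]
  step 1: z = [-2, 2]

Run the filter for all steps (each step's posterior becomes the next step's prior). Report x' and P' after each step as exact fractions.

step 0: x' = [70/1773, -664/591], P' = [1604/1773 286/591; 286/591 107/197]
step 1: x' = [4075562/2565441, 560686/855147], P' = [2308280/2565441 411766/855147; 411766/855147 154487/285049]

step 0: x̄ = F·x = [6, -4]
step 0: P̄ = F·P·Fᵀ + Q = [28 -18; -18 17]
step 0: y = z − H·x̄ = [-5, -18]
step 0: S = H·P̄·Hᵀ + R = [71 140; 140 326]
step 0: K = P̄·Hᵀ·S⁻¹ = [-572/1773 746/1773; -214/591 -35/591]
step 0: x' = x̄ + K·y = [70/1773, -664/591]
step 0: P' = (I − K·H)·P̄ = [1604/1773 286/591; 286/591 107/197]
step 1: x̄ = F·x = [1922/591, -3844/1773]
step 1: P̄ = F·P·Fᵀ + Q = [4480/197 -8566/591; -8566/591 25997/1773]
step 1: y = z − H·x̄ = [-11234/1773, -15674/1773]
step 1: S = H·P̄·Hᵀ + R = [109307/1773 206780/1773; 206780/1773 474398/1773]
step 1: K = P̄·Hᵀ·S⁻¹ = [-823532/2565441 1072982/2565441; -308974/855147 -51695/855147]
step 1: x' = x̄ + K·y = [4075562/2565441, 560686/855147]
step 1: P' = (I − K·H)·P̄ = [2308280/2565441 411766/855147; 411766/855147 154487/285049]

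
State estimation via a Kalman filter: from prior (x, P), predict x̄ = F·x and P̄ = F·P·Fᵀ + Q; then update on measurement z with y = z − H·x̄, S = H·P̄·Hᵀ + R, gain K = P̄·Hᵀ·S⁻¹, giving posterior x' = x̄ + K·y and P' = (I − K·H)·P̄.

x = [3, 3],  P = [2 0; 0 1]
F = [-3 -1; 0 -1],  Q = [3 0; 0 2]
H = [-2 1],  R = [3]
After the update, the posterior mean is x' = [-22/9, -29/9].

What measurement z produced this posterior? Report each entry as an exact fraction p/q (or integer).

x̄ = F·x = [-12, -3]
P̄ = F·P·Fᵀ + Q = [22 1; 1 3]
S = H·P̄·Hᵀ + R = [90]
K = P̄·Hᵀ·S⁻¹ = [-43/90; 1/90]
x' − x̄ = [86/9, -2/9] = K·y
y = (KᵀK)⁻¹·Kᵀ·(x' − x̄) = [-20]
z = y + H·x̄ = [-20] + [21] = [1]

z = [1]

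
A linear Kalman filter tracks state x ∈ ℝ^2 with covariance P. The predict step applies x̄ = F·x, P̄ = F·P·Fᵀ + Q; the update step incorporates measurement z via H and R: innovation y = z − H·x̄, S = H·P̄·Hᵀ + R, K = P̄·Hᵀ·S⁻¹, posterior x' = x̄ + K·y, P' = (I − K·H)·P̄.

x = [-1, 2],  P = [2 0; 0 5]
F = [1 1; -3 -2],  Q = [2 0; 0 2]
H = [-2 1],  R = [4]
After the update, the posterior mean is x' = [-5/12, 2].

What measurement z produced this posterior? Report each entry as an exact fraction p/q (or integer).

z = [3]

x̄ = F·x = [1, -1]
P̄ = F·P·Fᵀ + Q = [9 -16; -16 40]
S = H·P̄·Hᵀ + R = [144]
K = P̄·Hᵀ·S⁻¹ = [-17/72; 1/2]
x' − x̄ = [-17/12, 3] = K·y
y = (KᵀK)⁻¹·Kᵀ·(x' − x̄) = [6]
z = y + H·x̄ = [6] + [-3] = [3]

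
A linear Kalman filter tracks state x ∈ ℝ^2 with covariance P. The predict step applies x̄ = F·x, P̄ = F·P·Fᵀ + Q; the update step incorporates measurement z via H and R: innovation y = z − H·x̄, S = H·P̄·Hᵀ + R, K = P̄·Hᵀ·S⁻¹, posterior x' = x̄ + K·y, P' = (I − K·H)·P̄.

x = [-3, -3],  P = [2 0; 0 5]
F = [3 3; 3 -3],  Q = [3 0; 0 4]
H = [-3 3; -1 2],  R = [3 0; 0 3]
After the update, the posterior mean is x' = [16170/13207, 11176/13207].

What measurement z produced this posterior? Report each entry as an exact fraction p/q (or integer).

x̄ = F·x = [-18, 0]
P̄ = F·P·Fᵀ + Q = [66 -27; -27 67]
S = H·P̄·Hᵀ + R = [1686 843; 843 445]
K = P̄·Hᵀ·S⁻¹ = [-7665/13207 39/47; -3411/13207 40/47]
x' − x̄ = [253896/13207, 11176/13207] = K·y
y = (KᵀK)⁻¹·Kᵀ·(x' − x̄) = [-56, -16]
z = y + H·x̄ = [-56, -16] + [54, 18] = [-2, 2]

z = [-2, 2]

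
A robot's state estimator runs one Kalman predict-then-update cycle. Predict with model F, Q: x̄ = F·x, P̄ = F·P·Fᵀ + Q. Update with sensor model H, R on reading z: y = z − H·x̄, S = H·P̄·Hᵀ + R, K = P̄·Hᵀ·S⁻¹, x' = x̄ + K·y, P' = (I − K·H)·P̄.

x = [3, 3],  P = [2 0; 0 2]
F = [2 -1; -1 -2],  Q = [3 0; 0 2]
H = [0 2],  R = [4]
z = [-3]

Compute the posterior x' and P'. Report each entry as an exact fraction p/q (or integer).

x̄ = F·x = [3, -9]
P̄ = F·P·Fᵀ + Q = [13 0; 0 12]
y = z − H·x̄ = [15]
S = H·P̄·Hᵀ + R = [52]
K = P̄·Hᵀ·S⁻¹ = [0; 6/13]
x' = x̄ + K·y = [3, -27/13]
P' = (I − K·H)·P̄ = [13 0; 0 12/13]

x' = [3, -27/13]
P' = [13 0; 0 12/13]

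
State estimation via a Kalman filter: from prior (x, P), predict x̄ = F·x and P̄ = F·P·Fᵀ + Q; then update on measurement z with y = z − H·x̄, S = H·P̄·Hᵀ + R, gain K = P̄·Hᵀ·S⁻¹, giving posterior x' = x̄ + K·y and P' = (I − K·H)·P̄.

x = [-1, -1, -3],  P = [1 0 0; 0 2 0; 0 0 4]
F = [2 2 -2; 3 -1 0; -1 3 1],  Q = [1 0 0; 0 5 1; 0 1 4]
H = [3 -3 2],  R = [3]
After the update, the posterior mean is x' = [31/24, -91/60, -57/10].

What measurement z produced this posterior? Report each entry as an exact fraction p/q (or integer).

z = [-3]

x̄ = F·x = [2, -2, -5]
P̄ = F·P·Fᵀ + Q = [29 2 2; 2 16 -8; 2 -8 27]
S = H·P̄·Hᵀ + R = [600]
K = P̄·Hᵀ·S⁻¹ = [17/120; -29/300; 7/50]
x' − x̄ = [-17/24, 29/60, -7/10] = K·y
y = (KᵀK)⁻¹·Kᵀ·(x' − x̄) = [-5]
z = y + H·x̄ = [-5] + [2] = [-3]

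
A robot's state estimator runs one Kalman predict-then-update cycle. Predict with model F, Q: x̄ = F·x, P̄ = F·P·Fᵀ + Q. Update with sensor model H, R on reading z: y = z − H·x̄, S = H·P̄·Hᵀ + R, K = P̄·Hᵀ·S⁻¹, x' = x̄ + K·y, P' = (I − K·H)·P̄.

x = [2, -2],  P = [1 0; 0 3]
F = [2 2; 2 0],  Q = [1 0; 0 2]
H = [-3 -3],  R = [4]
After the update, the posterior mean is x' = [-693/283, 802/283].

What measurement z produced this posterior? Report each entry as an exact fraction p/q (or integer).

x̄ = F·x = [0, 4]
P̄ = F·P·Fᵀ + Q = [17 4; 4 6]
S = H·P̄·Hᵀ + R = [283]
K = P̄·Hᵀ·S⁻¹ = [-63/283; -30/283]
x' − x̄ = [-693/283, -330/283] = K·y
y = (KᵀK)⁻¹·Kᵀ·(x' − x̄) = [11]
z = y + H·x̄ = [11] + [-12] = [-1]

z = [-1]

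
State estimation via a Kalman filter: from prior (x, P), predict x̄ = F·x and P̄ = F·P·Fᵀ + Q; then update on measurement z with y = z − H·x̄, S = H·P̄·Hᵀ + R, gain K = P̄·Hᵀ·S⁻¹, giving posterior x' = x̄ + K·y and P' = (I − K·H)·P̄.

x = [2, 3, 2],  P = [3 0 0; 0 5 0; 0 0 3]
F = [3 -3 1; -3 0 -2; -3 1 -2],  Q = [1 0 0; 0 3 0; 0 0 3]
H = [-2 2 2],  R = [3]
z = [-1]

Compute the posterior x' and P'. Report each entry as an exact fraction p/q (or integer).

x̄ = F·x = [-1, -10, -7]
P̄ = F·P·Fᵀ + Q = [76 -33 -48; -33 42 39; -48 39 47]
y = z − H·x̄ = [31]
S = H·P̄·Hᵀ + R = [1623]
K = P̄·Hᵀ·S⁻¹ = [-314/1623; 76/541; 268/1623]
x' = x̄ + K·y = [-11357/1623, -3054/541, -3053/1623]
P' = (I − K·H)·P̄ = [24752/1623 6011/541 6248/1623; 6011/541 5394/541 731/541; 6248/1623 731/541 4457/1623]

x' = [-11357/1623, -3054/541, -3053/1623]
P' = [24752/1623 6011/541 6248/1623; 6011/541 5394/541 731/541; 6248/1623 731/541 4457/1623]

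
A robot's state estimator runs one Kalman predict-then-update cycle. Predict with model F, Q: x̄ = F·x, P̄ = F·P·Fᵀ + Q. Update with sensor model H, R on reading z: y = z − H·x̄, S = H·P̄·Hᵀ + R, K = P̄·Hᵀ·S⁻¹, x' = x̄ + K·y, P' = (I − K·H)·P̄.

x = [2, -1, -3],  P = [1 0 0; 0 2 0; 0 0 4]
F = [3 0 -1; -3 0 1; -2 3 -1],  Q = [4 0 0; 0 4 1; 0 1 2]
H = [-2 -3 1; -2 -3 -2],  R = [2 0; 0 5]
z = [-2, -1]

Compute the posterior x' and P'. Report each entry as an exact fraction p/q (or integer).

x̄ = F·x = [9, -9, -4]
P̄ = F·P·Fᵀ + Q = [17 -13 -2; -13 17 3; -2 3 28]
y = z − H·x̄ = [-7, -18]
S = H·P̄·Hᵀ + R = [85 14; 14 202]
K = P̄·Hᵀ·S⁻¹ = [80/2829 241/5658; -2005/8487 -2327/16974; 2750/8487 -5507/16974]
x' = x̄ + K·y = [22732/2829, -41405/8487, -3635/8487]
P' = (I − K·H)·P̄ = [31179/1886 -62563/5658 -295/5658; -62563/5658 128201/16974 1205/16974; -295/5658 1205/16974 12845/16974]

x' = [22732/2829, -41405/8487, -3635/8487]
P' = [31179/1886 -62563/5658 -295/5658; -62563/5658 128201/16974 1205/16974; -295/5658 1205/16974 12845/16974]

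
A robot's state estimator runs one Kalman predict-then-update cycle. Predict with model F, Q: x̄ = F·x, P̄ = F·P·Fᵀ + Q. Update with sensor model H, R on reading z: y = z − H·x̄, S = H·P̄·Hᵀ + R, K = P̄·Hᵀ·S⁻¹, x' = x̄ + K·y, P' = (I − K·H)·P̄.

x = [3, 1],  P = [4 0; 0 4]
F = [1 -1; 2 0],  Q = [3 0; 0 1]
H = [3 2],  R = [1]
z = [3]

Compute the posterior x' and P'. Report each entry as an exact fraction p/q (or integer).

x̄ = F·x = [2, 6]
P̄ = F·P·Fᵀ + Q = [11 8; 8 17]
y = z − H·x̄ = [-15]
S = H·P̄·Hᵀ + R = [264]
K = P̄·Hᵀ·S⁻¹ = [49/264; 29/132]
x' = x̄ + K·y = [-69/88, 119/44]
P' = (I − K·H)·P̄ = [503/264 -365/132; -365/132 281/66]

x' = [-69/88, 119/44]
P' = [503/264 -365/132; -365/132 281/66]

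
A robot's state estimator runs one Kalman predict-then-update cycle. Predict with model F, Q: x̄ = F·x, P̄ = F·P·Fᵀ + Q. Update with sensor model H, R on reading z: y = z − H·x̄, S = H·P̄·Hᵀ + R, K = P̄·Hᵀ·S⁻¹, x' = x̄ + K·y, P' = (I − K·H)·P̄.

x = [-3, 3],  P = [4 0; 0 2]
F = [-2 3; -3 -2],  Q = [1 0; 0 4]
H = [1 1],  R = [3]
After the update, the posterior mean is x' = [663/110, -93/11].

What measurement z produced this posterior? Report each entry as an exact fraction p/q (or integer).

x̄ = F·x = [15, 3]
P̄ = F·P·Fᵀ + Q = [35 12; 12 48]
S = H·P̄·Hᵀ + R = [110]
K = P̄·Hᵀ·S⁻¹ = [47/110; 6/11]
x' − x̄ = [-987/110, -126/11] = K·y
y = (KᵀK)⁻¹·Kᵀ·(x' − x̄) = [-21]
z = y + H·x̄ = [-21] + [18] = [-3]

z = [-3]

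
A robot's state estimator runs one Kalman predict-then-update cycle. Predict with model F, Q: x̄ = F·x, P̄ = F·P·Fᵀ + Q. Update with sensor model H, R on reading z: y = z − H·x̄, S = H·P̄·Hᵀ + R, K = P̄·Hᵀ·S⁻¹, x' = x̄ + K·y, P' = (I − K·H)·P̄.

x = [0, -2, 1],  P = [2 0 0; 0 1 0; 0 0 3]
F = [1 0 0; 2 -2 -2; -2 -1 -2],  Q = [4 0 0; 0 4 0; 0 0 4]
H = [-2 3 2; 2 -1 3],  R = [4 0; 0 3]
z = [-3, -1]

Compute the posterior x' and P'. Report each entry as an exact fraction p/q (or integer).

x̄ = F·x = [0, 2, 0]
P̄ = F·P·Fᵀ + Q = [6 4 -4; 4 28 6; -4 6 25]
y = z − H·x̄ = [-9, 1]
S = H·P̄·Hᵀ + R = [436 124; 124 180]
K = P̄·Hᵀ·S⁻¹ = [-59/3944 -47/3944; 2011/7888 -1473/7888; 1529/15776 4293/15776]
x' = x̄ + K·y = [121/986, -949/1972, -2367/3944]
P' = (I − K·H)·P̄ = [5751/986 10437/1972 -8425/3944; 10437/1972 20475/3944 -15655/7888; -8425/3944 -15655/7888 16323/15776]

x' = [121/986, -949/1972, -2367/3944]
P' = [5751/986 10437/1972 -8425/3944; 10437/1972 20475/3944 -15655/7888; -8425/3944 -15655/7888 16323/15776]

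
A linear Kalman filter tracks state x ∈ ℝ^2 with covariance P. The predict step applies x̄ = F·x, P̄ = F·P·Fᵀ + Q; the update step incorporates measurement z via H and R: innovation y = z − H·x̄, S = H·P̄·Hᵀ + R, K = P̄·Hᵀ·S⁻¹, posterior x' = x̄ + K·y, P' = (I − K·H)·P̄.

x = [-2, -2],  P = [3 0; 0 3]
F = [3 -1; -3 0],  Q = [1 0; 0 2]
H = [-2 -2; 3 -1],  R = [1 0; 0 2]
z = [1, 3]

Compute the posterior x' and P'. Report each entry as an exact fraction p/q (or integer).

x' = [179/285, -1147/1140]
P' = [199/1425 -113/1425; -113/1425 737/2850]

x̄ = F·x = [-4, 6]
P̄ = F·P·Fᵀ + Q = [31 -27; -27 29]
y = z − H·x̄ = [5, 21]
S = H·P̄·Hᵀ + R = [25 -20; -20 472]
K = P̄·Hᵀ·S⁻¹ = [-172/1425 71/285; -511/1425 -283/1140]
x' = x̄ + K·y = [179/285, -1147/1140]
P' = (I − K·H)·P̄ = [199/1425 -113/1425; -113/1425 737/2850]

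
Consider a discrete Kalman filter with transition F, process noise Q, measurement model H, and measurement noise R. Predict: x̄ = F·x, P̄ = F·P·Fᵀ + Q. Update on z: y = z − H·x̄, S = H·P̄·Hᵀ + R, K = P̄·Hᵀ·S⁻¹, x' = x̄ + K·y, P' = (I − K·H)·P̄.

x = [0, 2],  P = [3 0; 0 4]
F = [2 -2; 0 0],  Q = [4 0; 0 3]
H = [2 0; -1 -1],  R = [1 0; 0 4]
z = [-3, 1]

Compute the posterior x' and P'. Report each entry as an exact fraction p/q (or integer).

x' = [-1404/935, 201/935]
P' = [224/935 -96/935; -96/935 1644/935]

x̄ = F·x = [-4, 0]
P̄ = F·P·Fᵀ + Q = [32 0; 0 3]
y = z − H·x̄ = [5, -3]
S = H·P̄·Hᵀ + R = [129 -64; -64 39]
K = P̄·Hᵀ·S⁻¹ = [448/935 -32/935; -192/935 -387/935]
x' = x̄ + K·y = [-1404/935, 201/935]
P' = (I − K·H)·P̄ = [224/935 -96/935; -96/935 1644/935]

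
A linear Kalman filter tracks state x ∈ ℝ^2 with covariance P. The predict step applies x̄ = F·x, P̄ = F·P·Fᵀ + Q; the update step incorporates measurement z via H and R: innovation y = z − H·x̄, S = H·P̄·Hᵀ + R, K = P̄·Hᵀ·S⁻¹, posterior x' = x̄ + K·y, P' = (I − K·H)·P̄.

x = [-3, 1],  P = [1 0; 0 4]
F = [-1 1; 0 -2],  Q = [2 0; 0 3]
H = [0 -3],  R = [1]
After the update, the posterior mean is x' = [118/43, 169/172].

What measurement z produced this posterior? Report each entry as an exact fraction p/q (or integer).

x̄ = F·x = [4, -2]
P̄ = F·P·Fᵀ + Q = [7 -8; -8 19]
S = H·P̄·Hᵀ + R = [172]
K = P̄·Hᵀ·S⁻¹ = [6/43; -57/172]
x' − x̄ = [-54/43, 513/172] = K·y
y = (KᵀK)⁻¹·Kᵀ·(x' − x̄) = [-9]
z = y + H·x̄ = [-9] + [6] = [-3]

z = [-3]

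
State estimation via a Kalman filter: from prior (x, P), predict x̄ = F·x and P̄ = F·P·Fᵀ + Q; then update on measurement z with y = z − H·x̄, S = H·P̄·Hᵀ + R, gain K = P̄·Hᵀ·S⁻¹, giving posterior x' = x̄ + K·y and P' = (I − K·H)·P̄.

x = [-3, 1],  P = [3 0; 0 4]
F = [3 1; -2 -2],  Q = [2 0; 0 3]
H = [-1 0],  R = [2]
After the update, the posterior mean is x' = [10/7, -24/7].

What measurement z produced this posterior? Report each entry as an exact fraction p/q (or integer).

z = [-2]

x̄ = F·x = [-8, 4]
P̄ = F·P·Fᵀ + Q = [33 -26; -26 31]
S = H·P̄·Hᵀ + R = [35]
K = P̄·Hᵀ·S⁻¹ = [-33/35; 26/35]
x' − x̄ = [66/7, -52/7] = K·y
y = (KᵀK)⁻¹·Kᵀ·(x' − x̄) = [-10]
z = y + H·x̄ = [-10] + [8] = [-2]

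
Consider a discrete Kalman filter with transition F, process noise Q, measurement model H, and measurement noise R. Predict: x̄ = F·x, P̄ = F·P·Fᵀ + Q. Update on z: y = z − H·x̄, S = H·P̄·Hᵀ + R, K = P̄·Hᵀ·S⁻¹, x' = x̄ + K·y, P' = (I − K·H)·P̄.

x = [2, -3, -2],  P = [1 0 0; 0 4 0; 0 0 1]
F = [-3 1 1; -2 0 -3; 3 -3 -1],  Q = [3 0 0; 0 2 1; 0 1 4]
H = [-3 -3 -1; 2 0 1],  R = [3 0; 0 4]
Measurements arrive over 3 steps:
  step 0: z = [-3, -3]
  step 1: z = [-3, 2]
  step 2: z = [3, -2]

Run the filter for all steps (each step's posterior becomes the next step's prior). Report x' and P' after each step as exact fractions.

step 0: x' = [-25753/2809, 13902/2809, 43479/2809], P' = [29757/2809 -10237/2809 -57594/2809; -10237/2809 5391/2809 16866/2809; -57594/2809 16866/2809 120576/2809]
step 1: x' = [1504961658/151503139, -476240855/151503139, -2610057054/151503139], P' = [2634683421/151503139 -1096191481/151503139 -4631082414/151503139; -1096191481/151503139 554579412/151503139 1780343166/151503139; -4631082414/151503139 1780343166/151503139 8580722736/151503139]
step 2: x' = [-30617954733836/10721023207915, 8395697943329/10721023207915, 6946274827446/2144204641583], P' = [211121990844153/10721023207915 -86689301046547/10721023207915 -74776160080542/2144204641583; -86689301046547/10721023207915 42575623562343/10721023207915 28622184572994/2144204641583; -74776160080542/2144204641583 28622184572994/2144204641583 138685897690944/2144204641583]

step 0: x̄ = F·x = [-11, 2, 17]
step 0: P̄ = F·P·Fᵀ + Q = [17 3 -22; 3 15 -2; -22 -2 50]
step 0: y = z − H·x̄ = [-13, 2]
step 0: S = H·P̄·Hᵀ + R = [251 -54; -54 34]
step 0: K = P̄·Hᵀ·S⁻¹ = [-322/2809 480/2809; -776/2809 -902/2809; 536/2809 1347/2809]
step 0: x' = x̄ + K·y = [-25753/2809, 13902/2809, 43479/2809]
step 0: P' = (I − K·H)·P̄ = [29757/2809 -10237/2809 -57594/2809; -10237/2809 5391/2809 16866/2809; -57594/2809 16866/2809 120576/2809]
step 1: x̄ = F·x = [134640/2809, -78931/2809, -162444/2809]
step 1: P̄ = F·P·Fᵀ + Q = [842925/2809 -616468/2809 -940434/2809; -616468/2809 518702/2809 679525/2809; -940434/2809 679525/2809 1079170/2809]
step 1: y = z − H·x̄ = [-3744/2809, -101218/2809]
step 1: S = H·P̄·Hᵀ + R = [680362/2809 225683/2809; 225683/2809 700370/2809]
step 1: K = P̄·Hᵀ·S⁻¹ = [5202198/151503139 159571107/151503139; -51835653/151503139 -103009949/151503139; -9501664/151503139 -170360523/151503139]
step 1: x' = x̄ + K·y = [1504961658/151503139, -476240855/151503139, -2610057054/151503139]
step 1: P' = (I − K·H)·P̄ = [2634683421/151503139 -1096191481/151503139 -4631082414/151503139; -1096191481/151503139 554579412/151503139 1780343166/151503139; -4631082414/151503139 1780343166/151503139 8580722736/151503139]
step 2: x̄ = F·x = [-7601182883/151503139, 4820247846/151503139, 8553664593/151503139]
step 2: P̄ = F·P·Fᵀ + Q = [71226292056/151503139 -45500291116/151503139 -82018776681/151503139; -45500291116/151503139 32495255618/151503139 51949087327/151503139; -82018776681/151503139 51949087327/151503139 96090100927/151503139]
step 2: y = z − H·x̄ = [665368899/151503139, 6345694895/151503139]
step 2: S = H·P̄·Hᵀ + R = [30615163198/151503139 3800514857/151503139; 3800514857/151503139 53526174983/151503139]
step 2: K = P̄·Hᵀ·S⁻¹ = [194243669964/10721023207915 12090795321399/10721023207915; -3589963470786/10721023207915 -7566919807031/10721023207915; -74657056100/2144204641583 -2716605617535/2144204641583]
step 2: x' = x̄ + K·y = [-30617954733836/10721023207915, 8395697943329/10721023207915, 6946274827446/2144204641583]
step 2: P' = (I − K·H)·P̄ = [211121990844153/10721023207915 -86689301046547/10721023207915 -74776160080542/2144204641583; -86689301046547/10721023207915 42575623562343/10721023207915 28622184572994/2144204641583; -74776160080542/2144204641583 28622184572994/2144204641583 138685897690944/2144204641583]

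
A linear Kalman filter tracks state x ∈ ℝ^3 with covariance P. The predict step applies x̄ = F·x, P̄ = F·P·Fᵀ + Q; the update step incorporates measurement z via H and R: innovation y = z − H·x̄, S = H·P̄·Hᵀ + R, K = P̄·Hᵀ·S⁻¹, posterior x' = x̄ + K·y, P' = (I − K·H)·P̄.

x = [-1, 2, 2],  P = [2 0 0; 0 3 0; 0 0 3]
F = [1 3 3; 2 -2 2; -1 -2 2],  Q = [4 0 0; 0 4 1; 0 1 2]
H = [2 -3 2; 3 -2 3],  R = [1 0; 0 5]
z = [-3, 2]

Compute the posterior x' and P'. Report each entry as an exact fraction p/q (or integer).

x' = [28741/31190, 160581/62380, 92297/62380]
P' = [222491/15595 19641/31190 -416183/31190; 19641/31190 69751/62380 47207/62380; -416183/31190 47207/62380 892739/62380]

x̄ = F·x = [11, -2, 1]
P̄ = F·P·Fᵀ + Q = [60 4 -2; 4 36 21; -2 21 28]
y = z − H·x̄ = [-33, -38]
S = H·P̄·Hᵀ + R = [361 395; 395 605]
K = P̄·Hᵀ·S⁻¹ = [-265/6238 9423/31190; -7255/12476 23993/62380; -4175/12476 17341/62380]
x' = x̄ + K·y = [28741/31190, 160581/62380, 92297/62380]
P' = (I − K·H)·P̄ = [222491/15595 19641/31190 -416183/31190; 19641/31190 69751/62380 47207/62380; -416183/31190 47207/62380 892739/62380]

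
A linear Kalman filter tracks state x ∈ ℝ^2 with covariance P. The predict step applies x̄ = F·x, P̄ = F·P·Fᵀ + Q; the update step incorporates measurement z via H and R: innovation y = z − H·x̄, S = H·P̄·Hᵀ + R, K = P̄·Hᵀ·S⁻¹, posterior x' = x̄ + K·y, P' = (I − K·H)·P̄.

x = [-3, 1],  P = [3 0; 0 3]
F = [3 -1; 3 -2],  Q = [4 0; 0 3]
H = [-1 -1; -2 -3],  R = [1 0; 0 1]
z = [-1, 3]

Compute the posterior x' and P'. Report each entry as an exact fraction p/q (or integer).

x̄ = F·x = [-10, -11]
P̄ = F·P·Fᵀ + Q = [34 33; 33 42]
y = z − H·x̄ = [-22, -50]
S = H·P̄·Hᵀ + R = [143 359; 359 911]
K = P̄·Hᵀ·S⁻¹ = [-271/348 43/348; 201/464 -177/464]
x' = x̄ + K·y = [83/87, -169/116]
P' = (I − K·H)·P̄ = [214/87 -195/116; -195/116 579/464]

x' = [83/87, -169/116]
P' = [214/87 -195/116; -195/116 579/464]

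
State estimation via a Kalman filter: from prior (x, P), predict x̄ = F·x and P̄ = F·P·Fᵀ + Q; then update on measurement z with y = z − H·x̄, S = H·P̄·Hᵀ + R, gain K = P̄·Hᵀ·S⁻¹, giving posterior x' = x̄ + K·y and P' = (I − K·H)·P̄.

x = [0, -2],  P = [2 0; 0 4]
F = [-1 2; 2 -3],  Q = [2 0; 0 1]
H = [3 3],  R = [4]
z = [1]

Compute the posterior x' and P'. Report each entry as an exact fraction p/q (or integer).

x̄ = F·x = [-4, 6]
P̄ = F·P·Fᵀ + Q = [20 -28; -28 45]
y = z − H·x̄ = [-5]
S = H·P̄·Hᵀ + R = [85]
K = P̄·Hᵀ·S⁻¹ = [-24/85; 3/5]
x' = x̄ + K·y = [-44/17, 3]
P' = (I − K·H)·P̄ = [1124/85 -68/5; -68/5 72/5]

x' = [-44/17, 3]
P' = [1124/85 -68/5; -68/5 72/5]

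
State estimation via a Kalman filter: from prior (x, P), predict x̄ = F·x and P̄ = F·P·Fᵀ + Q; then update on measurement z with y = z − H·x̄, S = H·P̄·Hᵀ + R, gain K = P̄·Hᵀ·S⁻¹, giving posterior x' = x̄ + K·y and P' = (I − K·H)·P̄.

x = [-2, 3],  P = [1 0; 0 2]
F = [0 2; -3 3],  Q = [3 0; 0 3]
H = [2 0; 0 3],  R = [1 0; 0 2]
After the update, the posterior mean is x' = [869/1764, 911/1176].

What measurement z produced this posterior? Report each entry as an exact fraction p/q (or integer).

z = [1, 2]

x̄ = F·x = [6, 15]
P̄ = F·P·Fᵀ + Q = [11 12; 12 30]
S = H·P̄·Hᵀ + R = [45 72; 72 272]
K = P̄·Hᵀ·S⁻¹ = [212/441 1/196; 1/147 129/392]
x' − x̄ = [-9715/1764, -16729/1176] = K·y
y = (KᵀK)⁻¹·Kᵀ·(x' − x̄) = [-11, -43]
z = y + H·x̄ = [-11, -43] + [12, 45] = [1, 2]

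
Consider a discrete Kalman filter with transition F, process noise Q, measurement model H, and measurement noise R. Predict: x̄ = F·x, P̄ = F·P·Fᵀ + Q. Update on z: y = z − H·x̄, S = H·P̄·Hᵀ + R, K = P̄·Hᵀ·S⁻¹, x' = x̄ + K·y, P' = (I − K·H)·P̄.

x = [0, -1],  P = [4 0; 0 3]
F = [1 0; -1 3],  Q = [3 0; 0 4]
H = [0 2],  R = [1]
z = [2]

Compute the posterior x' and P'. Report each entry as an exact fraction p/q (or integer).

x̄ = F·x = [0, -3]
P̄ = F·P·Fᵀ + Q = [7 -4; -4 35]
y = z − H·x̄ = [8]
S = H·P̄·Hᵀ + R = [141]
K = P̄·Hᵀ·S⁻¹ = [-8/141; 70/141]
x' = x̄ + K·y = [-64/141, 137/141]
P' = (I − K·H)·P̄ = [923/141 -4/141; -4/141 35/141]

x' = [-64/141, 137/141]
P' = [923/141 -4/141; -4/141 35/141]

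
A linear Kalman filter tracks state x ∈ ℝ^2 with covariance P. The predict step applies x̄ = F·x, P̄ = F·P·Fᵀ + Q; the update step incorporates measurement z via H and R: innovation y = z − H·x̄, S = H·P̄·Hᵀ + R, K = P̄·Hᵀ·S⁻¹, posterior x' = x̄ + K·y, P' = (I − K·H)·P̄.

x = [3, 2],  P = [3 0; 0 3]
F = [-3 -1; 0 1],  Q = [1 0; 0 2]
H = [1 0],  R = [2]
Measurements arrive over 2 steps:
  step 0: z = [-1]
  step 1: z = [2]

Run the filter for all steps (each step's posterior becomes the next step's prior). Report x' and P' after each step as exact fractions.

step 0: x' = [-53/33, 12/11], P' = [62/33 -2/11; -2/11 52/11]
step 1: x' = [556/259, 362/259], P' = [474/259 -92/259; -92/259 1550/259]

step 0: x̄ = F·x = [-11, 2]
step 0: P̄ = F·P·Fᵀ + Q = [31 -3; -3 5]
step 0: y = z − H·x̄ = [10]
step 0: S = H·P̄·Hᵀ + R = [33]
step 0: K = P̄·Hᵀ·S⁻¹ = [31/33; -1/11]
step 0: x' = x̄ + K·y = [-53/33, 12/11]
step 0: P' = (I − K·H)·P̄ = [62/33 -2/11; -2/11 52/11]
step 1: x̄ = F·x = [41/11, 12/11]
step 1: P̄ = F·P·Fᵀ + Q = [237/11 -46/11; -46/11 74/11]
step 1: y = z − H·x̄ = [-19/11]
step 1: S = H·P̄·Hᵀ + R = [259/11]
step 1: K = P̄·Hᵀ·S⁻¹ = [237/259; -46/259]
step 1: x' = x̄ + K·y = [556/259, 362/259]
step 1: P' = (I − K·H)·P̄ = [474/259 -92/259; -92/259 1550/259]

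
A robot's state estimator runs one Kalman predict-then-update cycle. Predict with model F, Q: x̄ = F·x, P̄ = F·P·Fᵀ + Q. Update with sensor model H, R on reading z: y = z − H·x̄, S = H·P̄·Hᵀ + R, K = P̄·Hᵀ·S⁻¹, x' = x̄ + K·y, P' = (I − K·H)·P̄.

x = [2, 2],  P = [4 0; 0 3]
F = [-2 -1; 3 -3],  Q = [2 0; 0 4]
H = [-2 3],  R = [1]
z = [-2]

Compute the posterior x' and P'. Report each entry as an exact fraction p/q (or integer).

x̄ = F·x = [-6, 0]
P̄ = F·P·Fᵀ + Q = [21 -15; -15 67]
y = z − H·x̄ = [-14]
S = H·P̄·Hᵀ + R = [868]
K = P̄·Hᵀ·S⁻¹ = [-87/868; 33/124]
x' = x̄ + K·y = [-285/62, -231/62]
P' = (I − K·H)·P̄ = [10659/868 1011/124; 1011/124 685/124]

x' = [-285/62, -231/62]
P' = [10659/868 1011/124; 1011/124 685/124]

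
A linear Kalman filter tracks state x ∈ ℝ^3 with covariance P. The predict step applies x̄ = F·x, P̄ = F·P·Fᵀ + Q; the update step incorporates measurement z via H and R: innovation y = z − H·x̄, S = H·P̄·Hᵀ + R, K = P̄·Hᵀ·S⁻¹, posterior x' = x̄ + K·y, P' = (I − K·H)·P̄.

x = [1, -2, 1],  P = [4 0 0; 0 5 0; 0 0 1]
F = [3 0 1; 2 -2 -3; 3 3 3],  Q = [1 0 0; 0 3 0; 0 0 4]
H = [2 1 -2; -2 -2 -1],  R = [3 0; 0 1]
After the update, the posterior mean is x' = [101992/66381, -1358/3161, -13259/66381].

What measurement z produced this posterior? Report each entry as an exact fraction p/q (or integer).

x̄ = F·x = [4, 3, 0]
P̄ = F·P·Fᵀ + Q = [38 21 39; 21 48 -15; 39 -15 94]
S = H·P̄·Hᵀ + R = [411 -153; -153 703]
K = P̄·Hᵀ·S⁻¹ = [-2666/66381 -5135/22127; 3121/12644 -1533/12644; -109601/265524 -25829/88508]
x' − x̄ = [-163532/66381, -10841/3161, -13259/66381] = K·y
y = (KᵀK)⁻¹·Kᵀ·(x' − x̄) = [-8, 12]
z = y + H·x̄ = [-8, 12] + [11, -14] = [3, -2]

z = [3, -2]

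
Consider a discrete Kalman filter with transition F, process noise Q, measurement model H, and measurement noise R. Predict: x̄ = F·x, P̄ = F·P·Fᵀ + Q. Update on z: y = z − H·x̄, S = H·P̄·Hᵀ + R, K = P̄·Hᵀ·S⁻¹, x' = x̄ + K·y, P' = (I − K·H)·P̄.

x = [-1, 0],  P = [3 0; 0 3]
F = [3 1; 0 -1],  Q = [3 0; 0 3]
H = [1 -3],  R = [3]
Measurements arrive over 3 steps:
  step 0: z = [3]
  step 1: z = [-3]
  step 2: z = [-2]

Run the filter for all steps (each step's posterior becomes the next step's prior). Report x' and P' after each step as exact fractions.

step 0: x' = [-2/3, -7/6], P' = [50/3 31/6; 31/6 23/12]
step 1: x' = [-588/1013, 828/1013], P' = [36327/2026 5340/1013; 5340/1013 3753/2026]
step 2: x' = [-816434/236723, -116712/236723], P' = [8678283/473446 2553939/473446; 2553939/473446 894837/473446]

step 0: x̄ = F·x = [-3, 0]
step 0: P̄ = F·P·Fᵀ + Q = [33 -3; -3 6]
step 0: y = z − H·x̄ = [6]
step 0: S = H·P̄·Hᵀ + R = [108]
step 0: K = P̄·Hᵀ·S⁻¹ = [7/18; -7/36]
step 0: x' = x̄ + K·y = [-2/3, -7/6]
step 0: P' = (I − K·H)·P̄ = [50/3 31/6; 31/6 23/12]
step 1: x̄ = F·x = [-19/6, 7/6]
step 1: P̄ = F·P·Fᵀ + Q = [2231/12 -209/12; -209/12 59/12]
step 1: y = z − H·x̄ = [11/3]
step 1: S = H·P̄·Hᵀ + R = [1013/3]
step 1: K = P̄·Hᵀ·S⁻¹ = [1429/2026; -193/2026]
step 1: x' = x̄ + K·y = [-588/1013, 828/1013]
step 1: P' = (I − K·H)·P̄ = [36327/2026 5340/1013; 5340/1013 3753/2026]
step 2: x̄ = F·x = [-936/1013, -828/1013]
step 2: P̄ = F·P·Fᵀ + Q = [200427/1013 -35793/2026; -35793/2026 9831/2026]
step 2: y = z − H·x̄ = [-3574/1013]
step 2: S = H·P̄·Hᵀ + R = [710169/2026]
step 2: K = P̄·Hᵀ·S⁻¹ = [169411/236723; -21762/236723]
step 2: x' = x̄ + K·y = [-816434/236723, -116712/236723]
step 2: P' = (I − K·H)·P̄ = [8678283/473446 2553939/473446; 2553939/473446 894837/473446]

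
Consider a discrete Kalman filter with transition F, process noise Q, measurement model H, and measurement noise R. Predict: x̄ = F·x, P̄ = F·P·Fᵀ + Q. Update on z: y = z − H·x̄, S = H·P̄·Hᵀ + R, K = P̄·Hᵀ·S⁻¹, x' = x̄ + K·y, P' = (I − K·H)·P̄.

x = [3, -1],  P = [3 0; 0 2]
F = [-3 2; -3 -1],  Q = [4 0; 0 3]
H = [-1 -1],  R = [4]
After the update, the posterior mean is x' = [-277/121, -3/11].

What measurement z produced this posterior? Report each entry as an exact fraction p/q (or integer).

x̄ = F·x = [-11, -8]
P̄ = F·P·Fᵀ + Q = [39 23; 23 32]
S = H·P̄·Hᵀ + R = [121]
K = P̄·Hᵀ·S⁻¹ = [-62/121; -5/11]
x' − x̄ = [1054/121, 85/11] = K·y
y = (KᵀK)⁻¹·Kᵀ·(x' − x̄) = [-17]
z = y + H·x̄ = [-17] + [19] = [2]

z = [2]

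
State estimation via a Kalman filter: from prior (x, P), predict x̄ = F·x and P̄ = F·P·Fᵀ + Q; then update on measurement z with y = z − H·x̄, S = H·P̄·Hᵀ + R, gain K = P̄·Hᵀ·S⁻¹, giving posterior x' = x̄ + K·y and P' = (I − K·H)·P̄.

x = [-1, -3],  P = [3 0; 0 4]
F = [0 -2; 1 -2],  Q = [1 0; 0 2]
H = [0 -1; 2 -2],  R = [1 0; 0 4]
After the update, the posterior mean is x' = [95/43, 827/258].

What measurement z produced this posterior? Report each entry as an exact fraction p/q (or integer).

x̄ = F·x = [6, 5]
P̄ = F·P·Fᵀ + Q = [17 16; 16 21]
S = H·P̄·Hᵀ + R = [22 10; 10 28]
K = P̄·Hᵀ·S⁻¹ = [-39/43 17/43; -122/129 -5/258]
x' − x̄ = [-163/43, -463/258] = K·y
y = (KᵀK)⁻¹·Kᵀ·(x' − x̄) = [2, -5]
z = y + H·x̄ = [2, -5] + [-5, 2] = [-3, -3]

z = [-3, -3]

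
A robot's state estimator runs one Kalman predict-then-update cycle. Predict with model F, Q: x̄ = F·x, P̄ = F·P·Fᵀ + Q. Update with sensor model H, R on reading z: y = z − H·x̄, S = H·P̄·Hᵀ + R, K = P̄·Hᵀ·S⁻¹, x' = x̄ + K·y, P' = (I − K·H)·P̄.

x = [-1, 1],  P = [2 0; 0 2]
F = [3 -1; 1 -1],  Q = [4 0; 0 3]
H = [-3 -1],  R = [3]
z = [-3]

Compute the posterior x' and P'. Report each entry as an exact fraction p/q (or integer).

x' = [132/137, -21/274]
P' = [88/137 -144/137; -144/137 957/274]

x̄ = F·x = [-4, -2]
P̄ = F·P·Fᵀ + Q = [24 8; 8 7]
y = z − H·x̄ = [-17]
S = H·P̄·Hᵀ + R = [274]
K = P̄·Hᵀ·S⁻¹ = [-40/137; -31/274]
x' = x̄ + K·y = [132/137, -21/274]
P' = (I − K·H)·P̄ = [88/137 -144/137; -144/137 957/274]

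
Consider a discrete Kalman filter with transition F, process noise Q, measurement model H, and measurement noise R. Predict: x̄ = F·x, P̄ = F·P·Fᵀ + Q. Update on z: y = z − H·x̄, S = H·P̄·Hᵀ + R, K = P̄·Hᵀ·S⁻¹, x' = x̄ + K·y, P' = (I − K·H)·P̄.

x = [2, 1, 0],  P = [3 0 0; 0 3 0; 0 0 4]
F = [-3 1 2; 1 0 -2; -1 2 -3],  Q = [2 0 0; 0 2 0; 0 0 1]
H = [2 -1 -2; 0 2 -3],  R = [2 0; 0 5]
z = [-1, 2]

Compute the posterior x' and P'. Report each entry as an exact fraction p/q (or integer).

x' = [-112029/82943, -8905/82943, -128449/165886]
P' = [206225/82943 125284/82943 120051/82943; 125284/82943 126530/82943 77120/82943; 120051/82943 77120/82943 183455/165886]

x̄ = F·x = [-5, 2, 0]
P̄ = F·P·Fᵀ + Q = [48 -25 -9; -25 21 21; -9 21 52]
y = z − H·x̄ = [11, -2]
S = H·P̄·Hᵀ + R = [679 203; 203 305]
K = P̄·Hᵀ·S⁻¹ = [23532/82943 -3131/11849; -15101/82943 620/11849; -20473/165886 -6911/23698]
x' = x̄ + K·y = [-112029/82943, -8905/82943, -128449/165886]
P' = (I − K·H)·P̄ = [206225/82943 125284/82943 120051/82943; 125284/82943 126530/82943 77120/82943; 120051/82943 77120/82943 183455/165886]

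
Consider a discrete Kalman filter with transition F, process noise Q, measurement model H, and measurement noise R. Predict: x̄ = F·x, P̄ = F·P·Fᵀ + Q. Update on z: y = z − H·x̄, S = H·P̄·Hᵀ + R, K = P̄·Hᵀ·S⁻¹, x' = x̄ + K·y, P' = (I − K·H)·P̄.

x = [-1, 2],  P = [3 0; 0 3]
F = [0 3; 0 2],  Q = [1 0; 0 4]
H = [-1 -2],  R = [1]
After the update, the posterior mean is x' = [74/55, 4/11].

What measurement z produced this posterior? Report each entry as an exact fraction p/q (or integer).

z = [-2]

x̄ = F·x = [6, 4]
P̄ = F·P·Fᵀ + Q = [28 18; 18 16]
S = H·P̄·Hᵀ + R = [165]
K = P̄·Hᵀ·S⁻¹ = [-64/165; -10/33]
x' − x̄ = [-256/55, -40/11] = K·y
y = (KᵀK)⁻¹·Kᵀ·(x' − x̄) = [12]
z = y + H·x̄ = [12] + [-14] = [-2]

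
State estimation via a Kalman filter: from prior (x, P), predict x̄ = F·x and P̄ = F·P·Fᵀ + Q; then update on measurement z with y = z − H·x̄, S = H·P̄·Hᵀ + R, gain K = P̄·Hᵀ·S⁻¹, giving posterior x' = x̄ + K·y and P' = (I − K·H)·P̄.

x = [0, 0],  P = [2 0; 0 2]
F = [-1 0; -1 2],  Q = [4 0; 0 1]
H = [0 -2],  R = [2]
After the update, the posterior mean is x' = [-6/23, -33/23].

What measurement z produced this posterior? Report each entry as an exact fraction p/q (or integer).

x̄ = F·x = [0, 0]
P̄ = F·P·Fᵀ + Q = [6 2; 2 11]
S = H·P̄·Hᵀ + R = [46]
K = P̄·Hᵀ·S⁻¹ = [-2/23; -11/23]
x' − x̄ = [-6/23, -33/23] = K·y
y = (KᵀK)⁻¹·Kᵀ·(x' − x̄) = [3]
z = y + H·x̄ = [3] + [0] = [3]

z = [3]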